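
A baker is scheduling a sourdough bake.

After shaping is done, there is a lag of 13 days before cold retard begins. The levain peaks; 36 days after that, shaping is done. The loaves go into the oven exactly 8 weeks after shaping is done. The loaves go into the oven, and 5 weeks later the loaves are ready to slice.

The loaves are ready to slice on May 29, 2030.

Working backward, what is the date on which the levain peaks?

January 22, 2030

The loaves are ready to slice: May 29, 2030.
The loaves go into the oven: May 29, 2030 − 5 weeks = Apr 24, 2030.
Shaping is done: Apr 24, 2030 − 8 weeks = Feb 27, 2030.
The levain peaks: Feb 27, 2030 − 36 days = Jan 22, 2030.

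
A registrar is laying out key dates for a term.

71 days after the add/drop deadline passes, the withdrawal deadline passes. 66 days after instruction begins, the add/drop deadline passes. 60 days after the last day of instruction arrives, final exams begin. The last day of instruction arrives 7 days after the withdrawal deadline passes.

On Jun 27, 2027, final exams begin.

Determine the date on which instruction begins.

Final exams begin: Jun 27, 2027.
The last day of instruction arrives: Jun 27, 2027 − 60 days = Apr 28, 2027.
The withdrawal deadline passes: Apr 28, 2027 − 7 days = Apr 21, 2027.
The add/drop deadline passes: Apr 21, 2027 − 71 days = Feb 9, 2027.
Instruction begins: Feb 9, 2027 − 66 days = Dec 5, 2026.

Dec 5, 2026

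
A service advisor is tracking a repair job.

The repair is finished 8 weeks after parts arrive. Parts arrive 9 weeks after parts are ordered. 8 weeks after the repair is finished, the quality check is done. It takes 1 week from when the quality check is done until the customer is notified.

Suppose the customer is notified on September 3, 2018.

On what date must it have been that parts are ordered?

The customer is notified: Sep 3, 2018.
The quality check is done: Sep 3, 2018 − 1 week = Aug 27, 2018.
The repair is finished: Aug 27, 2018 − 8 weeks = Jul 2, 2018.
Parts arrive: Jul 2, 2018 − 8 weeks = May 7, 2018.
Parts are ordered: May 7, 2018 − 9 weeks = Mar 5, 2018.

March 5, 2018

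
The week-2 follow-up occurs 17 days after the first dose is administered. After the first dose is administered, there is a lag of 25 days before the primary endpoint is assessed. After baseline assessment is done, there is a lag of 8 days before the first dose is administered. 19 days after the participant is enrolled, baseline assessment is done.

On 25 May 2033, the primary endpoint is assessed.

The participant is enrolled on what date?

3 April 2033

The primary endpoint is assessed: May 25, 2033.
The first dose is administered: May 25, 2033 − 25 days = Apr 30, 2033.
Baseline assessment is done: Apr 30, 2033 − 8 days = Apr 22, 2033.
The participant is enrolled: Apr 22, 2033 − 19 days = Apr 3, 2033.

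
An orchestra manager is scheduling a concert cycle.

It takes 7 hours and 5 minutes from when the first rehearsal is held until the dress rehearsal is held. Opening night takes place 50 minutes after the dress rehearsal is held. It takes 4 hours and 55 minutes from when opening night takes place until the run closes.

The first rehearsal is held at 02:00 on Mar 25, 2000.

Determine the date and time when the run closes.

The first rehearsal is held: 02:00 Mar 25, 2000.
The dress rehearsal is held: 02:00 Mar 25, 2000 + 7h05m = 09:05 Mar 25, 2000.
Opening night takes place: 09:05 Mar 25, 2000 + 50m = 09:55 Mar 25, 2000.
The run closes: 09:55 Mar 25, 2000 + 4h55m = 14:50 Mar 25, 2000.

14:50 on Mar 25, 2000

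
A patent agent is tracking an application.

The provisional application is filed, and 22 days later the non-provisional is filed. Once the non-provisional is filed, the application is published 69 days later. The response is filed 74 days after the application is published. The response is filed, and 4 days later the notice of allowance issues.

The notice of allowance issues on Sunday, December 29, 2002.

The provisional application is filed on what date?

Saturday, July 13, 2002

The notice of allowance issues: Dec 29, 2002.
The response is filed: Dec 29, 2002 − 4 days = Dec 25, 2002.
The application is published: Dec 25, 2002 − 74 days = Oct 12, 2002.
The non-provisional is filed: Oct 12, 2002 − 69 days = Aug 4, 2002.
The provisional application is filed: Aug 4, 2002 − 22 days = Jul 13, 2002.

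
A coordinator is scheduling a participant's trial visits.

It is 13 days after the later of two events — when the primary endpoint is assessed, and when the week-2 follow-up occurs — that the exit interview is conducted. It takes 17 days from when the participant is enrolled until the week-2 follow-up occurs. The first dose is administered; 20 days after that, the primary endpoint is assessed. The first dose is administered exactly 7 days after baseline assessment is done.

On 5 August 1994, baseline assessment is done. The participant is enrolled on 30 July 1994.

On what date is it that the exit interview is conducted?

Baseline assessment is done: Aug 5, 1994.
The first dose is administered: Aug 5, 1994 + 7 days = Aug 12, 1994.
The primary endpoint is assessed: Aug 12, 1994 + 20 days = Sep 1, 1994.
The participant is enrolled: Jul 30, 1994.
The week-2 follow-up occurs: Jul 30, 1994 + 17 days = Aug 16, 1994.
Both prerequisites met — the primary endpoint is assessed (Sep 1, 1994), the week-2 follow-up occurs (Aug 16, 1994); the later is Sep 1, 1994.
The exit interview is conducted: Sep 1, 1994 + 13 days = Sep 14, 1994.

14 September 1994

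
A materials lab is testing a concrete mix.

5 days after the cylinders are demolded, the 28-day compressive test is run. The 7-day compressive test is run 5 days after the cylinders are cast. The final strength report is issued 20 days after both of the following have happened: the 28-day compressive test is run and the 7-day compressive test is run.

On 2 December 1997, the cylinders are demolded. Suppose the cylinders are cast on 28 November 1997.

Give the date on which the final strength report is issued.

27 December 1997

The cylinders are demolded: Dec 2, 1997.
The 28-day compressive test is run: Dec 2, 1997 + 5 days = Dec 7, 1997.
The cylinders are cast: Nov 28, 1997.
The 7-day compressive test is run: Nov 28, 1997 + 5 days = Dec 3, 1997.
Both prerequisites met — the 28-day compressive test is run (Dec 7, 1997), the 7-day compressive test is run (Dec 3, 1997); the later is Dec 7, 1997.
The final strength report is issued: Dec 7, 1997 + 20 days = Dec 27, 1997.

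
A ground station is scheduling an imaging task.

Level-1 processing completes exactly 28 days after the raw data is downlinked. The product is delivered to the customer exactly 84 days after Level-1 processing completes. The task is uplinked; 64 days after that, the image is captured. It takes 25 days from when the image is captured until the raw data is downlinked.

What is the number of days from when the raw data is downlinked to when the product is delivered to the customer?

112 days

Causal path: the raw data is downlinked → Level-1 processing completes → the product is delivered to the customer.
Total delay along the path: 28 + 84 = 112 days.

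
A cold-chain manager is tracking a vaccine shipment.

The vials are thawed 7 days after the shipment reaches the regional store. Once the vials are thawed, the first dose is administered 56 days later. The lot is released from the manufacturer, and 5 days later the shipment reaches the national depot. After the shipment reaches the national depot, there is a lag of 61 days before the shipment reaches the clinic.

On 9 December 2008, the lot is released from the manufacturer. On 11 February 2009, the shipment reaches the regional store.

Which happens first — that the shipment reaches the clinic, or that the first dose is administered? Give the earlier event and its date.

The lot is released from the manufacturer: Dec 9, 2008.
The shipment reaches the national depot: Dec 9, 2008 + 5 days = Dec 14, 2008.
The shipment reaches the clinic: Dec 14, 2008 + 61 days = Feb 13, 2009.
The shipment reaches the regional store: Feb 11, 2009.
The vials are thawed: Feb 11, 2009 + 7 days = Feb 18, 2009.
The first dose is administered: Feb 18, 2009 + 56 days = Apr 15, 2009.
Comparing: the shipment reaches the clinic on Feb 13, 2009 vs the first dose is administered on Apr 15, 2009. Earlier: the shipment reaches the clinic.

The shipment reaches the clinic — 13 February 2009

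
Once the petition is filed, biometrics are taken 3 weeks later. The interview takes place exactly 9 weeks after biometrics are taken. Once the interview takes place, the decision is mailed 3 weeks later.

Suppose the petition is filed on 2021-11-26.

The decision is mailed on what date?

2022-03-11

The petition is filed: Nov 26, 2021.
Biometrics are taken: Nov 26, 2021 + 3 weeks = Dec 17, 2021.
The interview takes place: Dec 17, 2021 + 9 weeks = Feb 18, 2022.
The decision is mailed: Feb 18, 2022 + 3 weeks = Mar 11, 2022.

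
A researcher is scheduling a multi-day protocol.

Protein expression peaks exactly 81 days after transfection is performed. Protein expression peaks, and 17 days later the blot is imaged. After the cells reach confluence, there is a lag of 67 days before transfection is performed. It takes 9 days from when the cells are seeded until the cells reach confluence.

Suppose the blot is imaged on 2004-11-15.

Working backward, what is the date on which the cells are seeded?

2004-05-25

The blot is imaged: Nov 15, 2004.
Protein expression peaks: Nov 15, 2004 − 17 days = Oct 29, 2004.
Transfection is performed: Oct 29, 2004 − 81 days = Aug 9, 2004.
The cells reach confluence: Aug 9, 2004 − 67 days = Jun 3, 2004.
The cells are seeded: Jun 3, 2004 − 9 days = May 25, 2004.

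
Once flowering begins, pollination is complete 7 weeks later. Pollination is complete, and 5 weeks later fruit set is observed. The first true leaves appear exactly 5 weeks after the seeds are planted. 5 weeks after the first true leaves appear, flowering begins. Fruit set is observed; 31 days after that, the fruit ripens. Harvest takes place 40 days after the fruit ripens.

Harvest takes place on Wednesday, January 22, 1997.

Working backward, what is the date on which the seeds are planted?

Harvest takes place: Jan 22, 1997.
The fruit ripens: Jan 22, 1997 − 40 days = Dec 13, 1996.
Fruit set is observed: Dec 13, 1996 − 31 days = Nov 12, 1996.
Pollination is complete: Nov 12, 1996 − 5 weeks = Oct 8, 1996.
Flowering begins: Oct 8, 1996 − 7 weeks = Aug 20, 1996.
The first true leaves appear: Aug 20, 1996 − 5 weeks = Jul 16, 1996.
The seeds are planted: Jul 16, 1996 − 5 weeks = Jun 11, 1996.

Tuesday, June 11, 1996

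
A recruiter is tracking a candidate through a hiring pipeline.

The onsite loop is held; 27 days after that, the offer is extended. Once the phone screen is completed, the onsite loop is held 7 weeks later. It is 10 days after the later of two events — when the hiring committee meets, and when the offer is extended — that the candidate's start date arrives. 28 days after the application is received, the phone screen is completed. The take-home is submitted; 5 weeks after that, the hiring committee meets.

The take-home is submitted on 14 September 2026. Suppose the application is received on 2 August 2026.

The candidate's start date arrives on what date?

The take-home is submitted: Sep 14, 2026.
The hiring committee meets: Sep 14, 2026 + 5 weeks = Oct 19, 2026.
The application is received: Aug 2, 2026.
The phone screen is completed: Aug 2, 2026 + 28 days = Aug 30, 2026.
The onsite loop is held: Aug 30, 2026 + 7 weeks = Oct 18, 2026.
The offer is extended: Oct 18, 2026 + 27 days = Nov 14, 2026.
Both prerequisites met — the hiring committee meets (Oct 19, 2026), the offer is extended (Nov 14, 2026); the later is Nov 14, 2026.
The candidate's start date arrives: Nov 14, 2026 + 10 days = Nov 24, 2026.

24 November 2026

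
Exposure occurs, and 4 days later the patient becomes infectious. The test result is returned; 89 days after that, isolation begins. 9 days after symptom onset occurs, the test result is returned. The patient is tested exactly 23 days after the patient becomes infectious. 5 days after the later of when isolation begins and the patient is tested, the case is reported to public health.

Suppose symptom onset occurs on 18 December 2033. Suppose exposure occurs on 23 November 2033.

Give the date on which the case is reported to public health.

Symptom onset occurs: Dec 18, 2033.
The test result is returned: Dec 18, 2033 + 9 days = Dec 27, 2033.
Isolation begins: Dec 27, 2033 + 89 days = Mar 26, 2034.
Exposure occurs: Nov 23, 2033.
The patient becomes infectious: Nov 23, 2033 + 4 days = Nov 27, 2033.
The patient is tested: Nov 27, 2033 + 23 days = Dec 20, 2033.
Both prerequisites met — isolation begins (Mar 26, 2034), the patient is tested (Dec 20, 2033); the later is Mar 26, 2034.
The case is reported to public health: Mar 26, 2034 + 5 days = Mar 31, 2034.

31 March 2034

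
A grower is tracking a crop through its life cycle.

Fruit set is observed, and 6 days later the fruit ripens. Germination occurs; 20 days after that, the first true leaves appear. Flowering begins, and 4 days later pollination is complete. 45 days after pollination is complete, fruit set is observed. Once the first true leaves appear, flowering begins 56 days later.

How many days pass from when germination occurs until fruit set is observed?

Causal path: germination occurs → the first true leaves appear → flowering begins → pollination is complete → fruit set is observed.
Total delay along the path: 20 + 56 + 4 + 45 = 125 days.

125 days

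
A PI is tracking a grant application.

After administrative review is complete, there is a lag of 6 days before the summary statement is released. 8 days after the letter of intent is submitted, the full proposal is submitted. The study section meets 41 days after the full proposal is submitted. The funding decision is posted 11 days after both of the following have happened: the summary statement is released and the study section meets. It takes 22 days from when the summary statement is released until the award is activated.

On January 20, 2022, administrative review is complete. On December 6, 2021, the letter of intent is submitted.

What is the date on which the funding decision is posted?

February 6, 2022

Administrative review is complete: Jan 20, 2022.
The summary statement is released: Jan 20, 2022 + 6 days = Jan 26, 2022.
The letter of intent is submitted: Dec 6, 2021.
The full proposal is submitted: Dec 6, 2021 + 8 days = Dec 14, 2021.
The study section meets: Dec 14, 2021 + 41 days = Jan 24, 2022.
Both prerequisites met — the summary statement is released (Jan 26, 2022), the study section meets (Jan 24, 2022); the later is Jan 26, 2022.
The funding decision is posted: Jan 26, 2022 + 11 days = Feb 6, 2022.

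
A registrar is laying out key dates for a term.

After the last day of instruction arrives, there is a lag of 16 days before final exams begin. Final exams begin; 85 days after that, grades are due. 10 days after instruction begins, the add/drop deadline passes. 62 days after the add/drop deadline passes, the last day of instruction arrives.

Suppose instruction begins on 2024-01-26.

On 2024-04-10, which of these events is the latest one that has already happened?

The last day of instruction arrives

Instruction begins: Jan 26, 2024.
The add/drop deadline passes: Jan 26, 2024 + 10 days = Feb 5, 2024.
The last day of instruction arrives: Feb 5, 2024 + 62 days = Apr 7, 2024.
Final exams begin: Apr 7, 2024 + 16 days = Apr 23, 2024.
Grades are due: Apr 23, 2024 + 85 days = Jul 17, 2024.
Apr 10, 2024 falls between when the last day of instruction arrives (Apr 7, 2024) and when final exams begin (Apr 23, 2024).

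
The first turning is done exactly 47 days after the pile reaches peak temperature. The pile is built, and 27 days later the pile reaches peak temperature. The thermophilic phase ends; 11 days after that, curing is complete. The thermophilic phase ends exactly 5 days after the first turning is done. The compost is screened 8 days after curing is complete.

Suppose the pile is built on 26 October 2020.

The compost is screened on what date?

The pile is built: Oct 26, 2020.
The pile reaches peak temperature: Oct 26, 2020 + 27 days = Nov 22, 2020.
The first turning is done: Nov 22, 2020 + 47 days = Jan 8, 2021.
The thermophilic phase ends: Jan 8, 2021 + 5 days = Jan 13, 2021.
Curing is complete: Jan 13, 2021 + 11 days = Jan 24, 2021.
The compost is screened: Jan 24, 2021 + 8 days = Feb 1, 2021.

1 February 2021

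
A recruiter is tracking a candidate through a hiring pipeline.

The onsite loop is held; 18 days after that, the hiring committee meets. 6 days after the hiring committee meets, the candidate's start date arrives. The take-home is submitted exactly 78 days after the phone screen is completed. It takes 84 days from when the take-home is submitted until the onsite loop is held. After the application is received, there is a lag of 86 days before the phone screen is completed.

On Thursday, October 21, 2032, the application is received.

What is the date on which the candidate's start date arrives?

The application is received: Oct 21, 2032.
The phone screen is completed: Oct 21, 2032 + 86 days = Jan 15, 2033.
The take-home is submitted: Jan 15, 2033 + 78 days = Apr 3, 2033.
The onsite loop is held: Apr 3, 2033 + 84 days = Jun 26, 2033.
The hiring committee meets: Jun 26, 2033 + 18 days = Jul 14, 2033.
The candidate's start date arrives: Jul 14, 2033 + 6 days = Jul 20, 2033.

Wednesday, July 20, 2033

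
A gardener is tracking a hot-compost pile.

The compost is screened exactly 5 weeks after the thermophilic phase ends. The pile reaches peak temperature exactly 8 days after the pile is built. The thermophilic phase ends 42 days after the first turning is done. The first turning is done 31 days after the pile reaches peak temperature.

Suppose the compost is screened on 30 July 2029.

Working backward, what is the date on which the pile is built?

The compost is screened: Jul 30, 2029.
The thermophilic phase ends: Jul 30, 2029 − 5 weeks = Jun 25, 2029.
The first turning is done: Jun 25, 2029 − 42 days = May 14, 2029.
The pile reaches peak temperature: May 14, 2029 − 31 days = Apr 13, 2029.
The pile is built: Apr 13, 2029 − 8 days = Apr 5, 2029.

5 April 2029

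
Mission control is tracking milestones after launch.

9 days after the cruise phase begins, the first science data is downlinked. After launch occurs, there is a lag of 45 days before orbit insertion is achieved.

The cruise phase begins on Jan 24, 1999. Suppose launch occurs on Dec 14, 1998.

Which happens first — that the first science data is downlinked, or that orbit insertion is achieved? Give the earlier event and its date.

The cruise phase begins: Jan 24, 1999.
The first science data is downlinked: Jan 24, 1999 + 9 days = Feb 2, 1999.
Launch occurs: Dec 14, 1998.
Orbit insertion is achieved: Dec 14, 1998 + 45 days = Jan 28, 1999.
Comparing: the first science data is downlinked on Feb 2, 1999 vs orbit insertion is achieved on Jan 28, 1999. Earlier: orbit insertion is achieved.

Orbit insertion is achieved — Jan 28, 1999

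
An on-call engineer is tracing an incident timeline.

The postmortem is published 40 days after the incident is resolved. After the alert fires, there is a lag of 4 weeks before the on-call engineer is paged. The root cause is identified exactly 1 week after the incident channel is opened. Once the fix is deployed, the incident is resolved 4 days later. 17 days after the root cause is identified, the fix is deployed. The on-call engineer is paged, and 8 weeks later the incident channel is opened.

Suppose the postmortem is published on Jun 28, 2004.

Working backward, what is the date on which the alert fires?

The postmortem is published: Jun 28, 2004.
The incident is resolved: Jun 28, 2004 − 40 days = May 19, 2004.
The fix is deployed: May 19, 2004 − 4 days = May 15, 2004.
The root cause is identified: May 15, 2004 − 17 days = Apr 28, 2004.
The incident channel is opened: Apr 28, 2004 − 1 week = Apr 21, 2004.
The on-call engineer is paged: Apr 21, 2004 − 8 weeks = Feb 25, 2004.
The alert fires: Feb 25, 2004 − 4 weeks = Jan 28, 2004.

Jan 28, 2004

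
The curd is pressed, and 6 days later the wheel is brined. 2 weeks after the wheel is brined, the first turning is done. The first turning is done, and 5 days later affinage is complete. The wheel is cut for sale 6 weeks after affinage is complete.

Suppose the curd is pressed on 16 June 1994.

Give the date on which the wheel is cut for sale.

The curd is pressed: Jun 16, 1994.
The wheel is brined: Jun 16, 1994 + 6 days = Jun 22, 1994.
The first turning is done: Jun 22, 1994 + 2 weeks = Jul 6, 1994.
Affinage is complete: Jul 6, 1994 + 5 days = Jul 11, 1994.
The wheel is cut for sale: Jul 11, 1994 + 6 weeks = Aug 22, 1994.

22 August 1994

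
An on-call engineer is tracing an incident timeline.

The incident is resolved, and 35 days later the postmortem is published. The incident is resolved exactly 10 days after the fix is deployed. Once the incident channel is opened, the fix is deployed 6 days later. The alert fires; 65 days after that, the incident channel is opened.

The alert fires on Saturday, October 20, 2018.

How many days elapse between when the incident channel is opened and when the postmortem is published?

51 days

Causal path: the incident channel is opened → the fix is deployed → the incident is resolved → the postmortem is published.
Total delay along the path: 6 + 10 + 35 = 51 days.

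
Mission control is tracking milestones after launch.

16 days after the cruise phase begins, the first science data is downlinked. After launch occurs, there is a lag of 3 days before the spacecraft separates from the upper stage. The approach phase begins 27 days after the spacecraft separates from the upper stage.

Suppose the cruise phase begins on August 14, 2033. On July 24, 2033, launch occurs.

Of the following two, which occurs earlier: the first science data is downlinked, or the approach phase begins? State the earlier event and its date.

The approach phase begins — August 23, 2033

The cruise phase begins: Aug 14, 2033.
The first science data is downlinked: Aug 14, 2033 + 16 days = Aug 30, 2033.
Launch occurs: Jul 24, 2033.
The spacecraft separates from the upper stage: Jul 24, 2033 + 3 days = Jul 27, 2033.
The approach phase begins: Jul 27, 2033 + 27 days = Aug 23, 2033.
Comparing: the first science data is downlinked on Aug 30, 2033 vs the approach phase begins on Aug 23, 2033. Earlier: the approach phase begins.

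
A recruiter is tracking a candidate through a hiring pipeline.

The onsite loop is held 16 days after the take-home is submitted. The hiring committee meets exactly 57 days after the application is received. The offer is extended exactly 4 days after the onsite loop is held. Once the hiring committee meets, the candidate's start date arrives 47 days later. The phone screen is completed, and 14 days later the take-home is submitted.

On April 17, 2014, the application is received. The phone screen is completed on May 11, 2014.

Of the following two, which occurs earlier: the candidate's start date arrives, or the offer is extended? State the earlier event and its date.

The application is received: Apr 17, 2014.
The hiring committee meets: Apr 17, 2014 + 57 days = Jun 13, 2014.
The candidate's start date arrives: Jun 13, 2014 + 47 days = Jul 30, 2014.
The phone screen is completed: May 11, 2014.
The take-home is submitted: May 11, 2014 + 14 days = May 25, 2014.
The onsite loop is held: May 25, 2014 + 16 days = Jun 10, 2014.
The offer is extended: Jun 10, 2014 + 4 days = Jun 14, 2014.
Comparing: the candidate's start date arrives on Jul 30, 2014 vs the offer is extended on Jun 14, 2014. Earlier: the offer is extended.

The offer is extended — June 14, 2014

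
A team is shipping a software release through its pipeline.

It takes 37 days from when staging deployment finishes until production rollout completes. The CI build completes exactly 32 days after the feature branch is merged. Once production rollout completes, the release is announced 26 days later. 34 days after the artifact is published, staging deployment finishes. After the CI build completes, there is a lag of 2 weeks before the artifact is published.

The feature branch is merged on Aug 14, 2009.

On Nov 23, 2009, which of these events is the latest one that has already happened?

Staging deployment finishes

The feature branch is merged: Aug 14, 2009.
The CI build completes: Aug 14, 2009 + 32 days = Sep 15, 2009.
The artifact is published: Sep 15, 2009 + 2 weeks = Sep 29, 2009.
Staging deployment finishes: Sep 29, 2009 + 34 days = Nov 2, 2009.
Production rollout completes: Nov 2, 2009 + 37 days = Dec 9, 2009.
The release is announced: Dec 9, 2009 + 26 days = Jan 4, 2010.
Nov 23, 2009 falls between when staging deployment finishes (Nov 2, 2009) and when production rollout completes (Dec 9, 2009).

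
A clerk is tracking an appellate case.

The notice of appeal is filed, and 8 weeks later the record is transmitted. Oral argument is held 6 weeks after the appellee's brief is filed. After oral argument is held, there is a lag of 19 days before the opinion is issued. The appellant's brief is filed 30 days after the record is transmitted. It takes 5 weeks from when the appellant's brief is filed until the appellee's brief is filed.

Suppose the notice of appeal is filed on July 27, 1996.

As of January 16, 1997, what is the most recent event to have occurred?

Oral argument is held

The notice of appeal is filed: Jul 27, 1996.
The record is transmitted: Jul 27, 1996 + 8 weeks = Sep 21, 1996.
The appellant's brief is filed: Sep 21, 1996 + 30 days = Oct 21, 1996.
The appellee's brief is filed: Oct 21, 1996 + 5 weeks = Nov 25, 1996.
Oral argument is held: Nov 25, 1996 + 6 weeks = Jan 6, 1997.
The opinion is issued: Jan 6, 1997 + 19 days = Jan 25, 1997.
Jan 16, 1997 falls between when oral argument is held (Jan 6, 1997) and when the opinion is issued (Jan 25, 1997).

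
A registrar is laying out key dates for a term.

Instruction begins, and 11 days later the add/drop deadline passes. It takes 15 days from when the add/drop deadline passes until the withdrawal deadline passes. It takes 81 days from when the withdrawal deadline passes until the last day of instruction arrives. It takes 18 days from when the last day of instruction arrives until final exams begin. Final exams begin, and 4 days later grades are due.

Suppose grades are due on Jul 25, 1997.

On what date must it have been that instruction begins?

Mar 18, 1997

Grades are due: Jul 25, 1997.
Final exams begin: Jul 25, 1997 − 4 days = Jul 21, 1997.
The last day of instruction arrives: Jul 21, 1997 − 18 days = Jul 3, 1997.
The withdrawal deadline passes: Jul 3, 1997 − 81 days = Apr 13, 1997.
The add/drop deadline passes: Apr 13, 1997 − 15 days = Mar 29, 1997.
Instruction begins: Mar 29, 1997 − 11 days = Mar 18, 1997.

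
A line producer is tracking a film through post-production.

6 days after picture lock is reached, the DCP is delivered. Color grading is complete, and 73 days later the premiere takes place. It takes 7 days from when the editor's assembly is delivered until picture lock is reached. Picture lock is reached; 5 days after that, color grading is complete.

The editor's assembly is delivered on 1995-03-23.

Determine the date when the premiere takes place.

The editor's assembly is delivered: Mar 23, 1995.
Picture lock is reached: Mar 23, 1995 + 7 days = Mar 30, 1995.
Color grading is complete: Mar 30, 1995 + 5 days = Apr 4, 1995.
The premiere takes place: Apr 4, 1995 + 73 days = Jun 16, 1995.

1995-06-16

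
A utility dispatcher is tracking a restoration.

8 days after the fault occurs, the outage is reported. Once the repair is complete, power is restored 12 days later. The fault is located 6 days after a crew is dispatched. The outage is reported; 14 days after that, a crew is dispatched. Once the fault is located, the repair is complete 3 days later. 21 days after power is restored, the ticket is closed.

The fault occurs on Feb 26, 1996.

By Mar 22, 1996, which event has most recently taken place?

A crew is dispatched

The fault occurs: Feb 26, 1996.
The outage is reported: Feb 26, 1996 + 8 days = Mar 5, 1996.
A crew is dispatched: Mar 5, 1996 + 14 days = Mar 19, 1996.
The fault is located: Mar 19, 1996 + 6 days = Mar 25, 1996.
The repair is complete: Mar 25, 1996 + 3 days = Mar 28, 1996.
Power is restored: Mar 28, 1996 + 12 days = Apr 9, 1996.
The ticket is closed: Apr 9, 1996 + 21 days = Apr 30, 1996.
Mar 22, 1996 falls between when a crew is dispatched (Mar 19, 1996) and when the fault is located (Mar 25, 1996).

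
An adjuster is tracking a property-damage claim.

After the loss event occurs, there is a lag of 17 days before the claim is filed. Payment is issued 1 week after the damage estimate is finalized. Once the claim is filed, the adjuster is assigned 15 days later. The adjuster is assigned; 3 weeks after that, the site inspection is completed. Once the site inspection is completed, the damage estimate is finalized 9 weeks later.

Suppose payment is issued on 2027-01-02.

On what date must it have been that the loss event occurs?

2026-09-01

Payment is issued: Jan 2, 2027.
The damage estimate is finalized: Jan 2, 2027 − 1 week = Dec 26, 2026.
The site inspection is completed: Dec 26, 2026 − 9 weeks = Oct 24, 2026.
The adjuster is assigned: Oct 24, 2026 − 3 weeks = Oct 3, 2026.
The claim is filed: Oct 3, 2026 − 15 days = Sep 18, 2026.
The loss event occurs: Sep 18, 2026 − 17 days = Sep 1, 2026.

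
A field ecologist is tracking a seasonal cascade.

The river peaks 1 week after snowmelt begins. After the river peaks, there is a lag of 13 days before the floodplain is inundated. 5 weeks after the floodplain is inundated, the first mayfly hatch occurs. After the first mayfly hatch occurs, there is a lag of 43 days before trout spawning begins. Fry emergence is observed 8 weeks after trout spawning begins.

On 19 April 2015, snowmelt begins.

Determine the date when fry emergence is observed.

Snowmelt begins: Apr 19, 2015.
The river peaks: Apr 19, 2015 + 1 week = Apr 26, 2015.
The floodplain is inundated: Apr 26, 2015 + 13 days = May 9, 2015.
The first mayfly hatch occurs: May 9, 2015 + 5 weeks = Jun 13, 2015.
Trout spawning begins: Jun 13, 2015 + 43 days = Jul 26, 2015.
Fry emergence is observed: Jul 26, 2015 + 8 weeks = Sep 20, 2015.

20 September 2015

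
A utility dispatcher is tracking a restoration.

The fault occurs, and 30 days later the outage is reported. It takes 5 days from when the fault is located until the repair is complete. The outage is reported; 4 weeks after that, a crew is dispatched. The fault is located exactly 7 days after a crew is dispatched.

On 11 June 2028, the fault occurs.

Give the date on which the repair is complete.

The fault occurs: Jun 11, 2028.
The outage is reported: Jun 11, 2028 + 30 days = Jul 11, 2028.
A crew is dispatched: Jul 11, 2028 + 4 weeks = Aug 8, 2028.
The fault is located: Aug 8, 2028 + 7 days = Aug 15, 2028.
The repair is complete: Aug 15, 2028 + 5 days = Aug 20, 2028.

20 August 2028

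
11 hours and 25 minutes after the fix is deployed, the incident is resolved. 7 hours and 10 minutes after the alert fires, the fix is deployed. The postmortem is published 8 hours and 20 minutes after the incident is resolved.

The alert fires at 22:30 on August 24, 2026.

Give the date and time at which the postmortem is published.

01:25 on August 26, 2026

The alert fires: 22:30 Aug 24, 2026.
The fix is deployed: 22:30 Aug 24, 2026 + 7h10m = 05:40 Aug 25, 2026.
The incident is resolved: 05:40 Aug 25, 2026 + 11h25m = 17:05 Aug 25, 2026.
The postmortem is published: 17:05 Aug 25, 2026 + 8h20m = 01:25 Aug 26, 2026.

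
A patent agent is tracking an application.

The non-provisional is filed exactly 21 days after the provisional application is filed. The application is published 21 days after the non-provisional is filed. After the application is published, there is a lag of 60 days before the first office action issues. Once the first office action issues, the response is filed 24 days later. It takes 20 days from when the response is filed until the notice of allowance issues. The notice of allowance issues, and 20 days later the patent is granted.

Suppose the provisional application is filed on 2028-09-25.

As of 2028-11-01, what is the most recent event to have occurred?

The provisional application is filed: Sep 25, 2028.
The non-provisional is filed: Sep 25, 2028 + 21 days = Oct 16, 2028.
The application is published: Oct 16, 2028 + 21 days = Nov 6, 2028.
The first office action issues: Nov 6, 2028 + 60 days = Jan 5, 2029.
The response is filed: Jan 5, 2029 + 24 days = Jan 29, 2029.
The notice of allowance issues: Jan 29, 2029 + 20 days = Feb 18, 2029.
The patent is granted: Feb 18, 2029 + 20 days = Mar 10, 2029.
Nov 1, 2028 falls between when the non-provisional is filed (Oct 16, 2028) and when the application is published (Nov 6, 2028).

The non-provisional is filed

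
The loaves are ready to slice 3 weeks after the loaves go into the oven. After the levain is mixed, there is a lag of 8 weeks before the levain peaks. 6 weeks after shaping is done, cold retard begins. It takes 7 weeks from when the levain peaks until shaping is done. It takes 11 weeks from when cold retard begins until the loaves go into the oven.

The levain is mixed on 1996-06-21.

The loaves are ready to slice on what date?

The levain is mixed: Jun 21, 1996.
The levain peaks: Jun 21, 1996 + 8 weeks = Aug 16, 1996.
Shaping is done: Aug 16, 1996 + 7 weeks = Oct 4, 1996.
Cold retard begins: Oct 4, 1996 + 6 weeks = Nov 15, 1996.
The loaves go into the oven: Nov 15, 1996 + 11 weeks = Jan 31, 1997.
The loaves are ready to slice: Jan 31, 1997 + 3 weeks = Feb 21, 1997.

1997-02-21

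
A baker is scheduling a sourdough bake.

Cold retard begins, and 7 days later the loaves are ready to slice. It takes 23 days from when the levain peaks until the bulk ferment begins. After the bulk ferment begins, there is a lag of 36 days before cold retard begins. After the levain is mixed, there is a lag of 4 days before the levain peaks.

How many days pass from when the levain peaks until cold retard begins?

Causal path: the levain peaks → the bulk ferment begins → cold retard begins.
Total delay along the path: 23 + 36 = 59 days.

59 days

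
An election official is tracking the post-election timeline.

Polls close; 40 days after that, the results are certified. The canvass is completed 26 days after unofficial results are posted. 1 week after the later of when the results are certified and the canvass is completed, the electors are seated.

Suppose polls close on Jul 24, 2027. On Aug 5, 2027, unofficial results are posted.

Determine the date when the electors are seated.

Polls close: Jul 24, 2027.
The results are certified: Jul 24, 2027 + 40 days = Sep 2, 2027.
Unofficial results are posted: Aug 5, 2027.
The canvass is completed: Aug 5, 2027 + 26 days = Aug 31, 2027.
Both prerequisites met — the results are certified (Sep 2, 2027), the canvass is completed (Aug 31, 2027); the later is Sep 2, 2027.
The electors are seated: Sep 2, 2027 + 1 week = Sep 9, 2027.

Sep 9, 2027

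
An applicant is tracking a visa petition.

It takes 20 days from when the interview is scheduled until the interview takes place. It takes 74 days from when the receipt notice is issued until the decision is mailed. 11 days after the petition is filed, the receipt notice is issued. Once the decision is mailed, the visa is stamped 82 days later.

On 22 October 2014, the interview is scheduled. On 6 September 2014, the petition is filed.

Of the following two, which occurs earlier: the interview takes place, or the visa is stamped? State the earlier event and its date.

The interview is scheduled: Oct 22, 2014.
The interview takes place: Oct 22, 2014 + 20 days = Nov 11, 2014.
The petition is filed: Sep 6, 2014.
The receipt notice is issued: Sep 6, 2014 + 11 days = Sep 17, 2014.
The decision is mailed: Sep 17, 2014 + 74 days = Nov 30, 2014.
The visa is stamped: Nov 30, 2014 + 82 days = Feb 20, 2015.
Comparing: the interview takes place on Nov 11, 2014 vs the visa is stamped on Feb 20, 2015. Earlier: the interview takes place.

The interview takes place — 11 November 2014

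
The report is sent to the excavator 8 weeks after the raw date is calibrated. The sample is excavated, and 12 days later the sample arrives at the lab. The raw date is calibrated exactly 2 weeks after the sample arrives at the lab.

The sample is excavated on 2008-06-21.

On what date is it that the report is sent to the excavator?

The sample is excavated: Jun 21, 2008.
The sample arrives at the lab: Jun 21, 2008 + 12 days = Jul 3, 2008.
The raw date is calibrated: Jul 3, 2008 + 2 weeks = Jul 17, 2008.
The report is sent to the excavator: Jul 17, 2008 + 8 weeks = Sep 11, 2008.

2008-09-11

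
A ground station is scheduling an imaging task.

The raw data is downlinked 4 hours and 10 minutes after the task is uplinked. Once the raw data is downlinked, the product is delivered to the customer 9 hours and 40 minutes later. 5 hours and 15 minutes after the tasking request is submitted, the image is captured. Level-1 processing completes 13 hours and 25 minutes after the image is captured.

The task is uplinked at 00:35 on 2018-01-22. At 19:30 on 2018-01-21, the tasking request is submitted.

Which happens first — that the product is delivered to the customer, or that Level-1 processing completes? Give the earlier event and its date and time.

The task is uplinked: 00:35 Jan 22, 2018.
The raw data is downlinked: 00:35 Jan 22, 2018 + 4h10m = 04:45 Jan 22, 2018.
The product is delivered to the customer: 04:45 Jan 22, 2018 + 9h40m = 14:25 Jan 22, 2018.
The tasking request is submitted: 19:30 Jan 21, 2018.
The image is captured: 19:30 Jan 21, 2018 + 5h15m = 00:45 Jan 22, 2018.
Level-1 processing completes: 00:45 Jan 22, 2018 + 13h25m = 14:10 Jan 22, 2018.
Comparing: the product is delivered to the customer at 14:25 Jan 22, 2018 vs Level-1 processing completes at 14:10 Jan 22, 2018. Earlier: Level-1 processing completes.

Level-1 processing completes — 14:10 on 2018-01-22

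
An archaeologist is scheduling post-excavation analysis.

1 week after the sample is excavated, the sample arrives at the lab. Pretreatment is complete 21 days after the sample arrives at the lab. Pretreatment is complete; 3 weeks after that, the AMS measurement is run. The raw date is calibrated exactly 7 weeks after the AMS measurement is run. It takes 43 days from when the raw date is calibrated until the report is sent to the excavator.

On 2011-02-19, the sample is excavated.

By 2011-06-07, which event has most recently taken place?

The raw date is calibrated

The sample is excavated: Feb 19, 2011.
The sample arrives at the lab: Feb 19, 2011 + 1 week = Feb 26, 2011.
Pretreatment is complete: Feb 26, 2011 + 21 days = Mar 19, 2011.
The AMS measurement is run: Mar 19, 2011 + 3 weeks = Apr 9, 2011.
The raw date is calibrated: Apr 9, 2011 + 7 weeks = May 28, 2011.
The report is sent to the excavator: May 28, 2011 + 43 days = Jul 10, 2011.
Jun 7, 2011 falls between when the raw date is calibrated (May 28, 2011) and when the report is sent to the excavator (Jul 10, 2011).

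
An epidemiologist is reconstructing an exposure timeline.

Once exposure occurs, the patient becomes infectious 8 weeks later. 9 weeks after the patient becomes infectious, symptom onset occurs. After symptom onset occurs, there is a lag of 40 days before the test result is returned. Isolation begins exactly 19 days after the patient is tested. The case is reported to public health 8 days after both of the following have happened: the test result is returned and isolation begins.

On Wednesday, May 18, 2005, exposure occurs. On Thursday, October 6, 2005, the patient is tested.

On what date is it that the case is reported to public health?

Wednesday, November 2, 2005

Exposure occurs: May 18, 2005.
The patient becomes infectious: May 18, 2005 + 8 weeks = Jul 13, 2005.
Symptom onset occurs: Jul 13, 2005 + 9 weeks = Sep 14, 2005.
The test result is returned: Sep 14, 2005 + 40 days = Oct 24, 2005.
The patient is tested: Oct 6, 2005.
Isolation begins: Oct 6, 2005 + 19 days = Oct 25, 2005.
Both prerequisites met — the test result is returned (Oct 24, 2005), isolation begins (Oct 25, 2005); the later is Oct 25, 2005.
The case is reported to public health: Oct 25, 2005 + 8 days = Nov 2, 2005.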